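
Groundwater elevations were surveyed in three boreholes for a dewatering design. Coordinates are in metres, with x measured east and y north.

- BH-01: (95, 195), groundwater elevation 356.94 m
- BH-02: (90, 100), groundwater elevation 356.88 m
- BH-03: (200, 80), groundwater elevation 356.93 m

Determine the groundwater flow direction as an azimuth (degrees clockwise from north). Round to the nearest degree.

223°

Taking BH-01 as reference: BH-02−BH-01 = (-5, -95, -0.06); BH-03−BH-01 = (105, -115, -0.01).
Determinant of the coordinate differences = (-5)·(-115) − 105·(-95) = 10550.
∂h/∂x = [(-0.06)·(-115) − (-0.01)·(-95)] / 10550 = +0.0005640
∂h/∂y = [(-5)·(-0.01) − 105·(-0.06)] / 10550 = +0.0006019
Flow direction (−∇h) has components (-0.0005640 E, -0.0006019 N).
Azimuth = atan2(E, N) = atan2(-0.0005640, -0.0006019) = 223.1° ≈ 223°.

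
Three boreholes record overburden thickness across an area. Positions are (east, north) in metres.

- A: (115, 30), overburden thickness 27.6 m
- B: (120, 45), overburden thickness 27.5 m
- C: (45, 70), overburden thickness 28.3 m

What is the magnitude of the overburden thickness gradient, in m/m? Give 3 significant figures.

0.0119 m/m

Taking A as reference: B−A = (5, 15, -0.1); C−A = (-70, 40, +0.7).
Determinant of the coordinate differences = 5·40 − (-70)·15 = 1250.
∂d/∂x = [(-0.1)·40 − (+0.7)·15] / 1250 = -0.01160
∂d/∂y = [5·(+0.7) − (-70)·(-0.1)] / 1250 = -0.002800
|∇f| = √(-0.01160² + -0.002800²) = 0.01193 m/m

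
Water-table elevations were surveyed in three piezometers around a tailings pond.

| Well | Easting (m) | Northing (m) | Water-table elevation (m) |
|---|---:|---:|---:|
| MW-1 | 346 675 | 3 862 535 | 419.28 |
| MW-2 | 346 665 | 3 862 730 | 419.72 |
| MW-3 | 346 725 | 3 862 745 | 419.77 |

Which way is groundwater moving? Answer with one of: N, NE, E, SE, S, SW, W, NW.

S

Taking MW-1 as reference: MW-2−MW-1 = (-10, 195, +0.44); MW-3−MW-1 = (50, 210, +0.49).
Determinant of the coordinate differences = (-10)·210 − 50·195 = -11850.
∂h/∂x = [(+0.44)·210 − (+0.49)·195] / -11850 = +0.0002658
∂h/∂y = [(-10)·(+0.49) − 50·(+0.44)] / -11850 = +0.002270
Flow = −∇h = (-0.0002658 east, -0.002270 north), which points south.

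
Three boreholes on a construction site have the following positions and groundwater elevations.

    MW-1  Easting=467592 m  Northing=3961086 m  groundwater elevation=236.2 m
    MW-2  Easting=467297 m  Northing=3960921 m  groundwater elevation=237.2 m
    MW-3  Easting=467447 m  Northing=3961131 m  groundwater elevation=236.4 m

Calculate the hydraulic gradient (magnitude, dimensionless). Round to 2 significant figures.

0.0031

Three-point gradient (reference MW-1): Δ to MW-2 = (-295, -165, +1.0), Δ to MW-3 = (-145, 45, +0.2).
∂h/∂x = -0.002097, ∂h/∂y = -0.002312 (det = -37200).
|∇h| = √(-0.002097² + -0.002312²) = 0.003121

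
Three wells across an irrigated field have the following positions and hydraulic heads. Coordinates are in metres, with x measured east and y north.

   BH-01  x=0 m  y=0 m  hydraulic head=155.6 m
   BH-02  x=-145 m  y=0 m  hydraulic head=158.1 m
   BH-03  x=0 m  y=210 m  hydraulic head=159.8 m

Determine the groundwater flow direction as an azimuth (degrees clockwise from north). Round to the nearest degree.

∂h/∂x = (158.1 − 155.6) / (-145 − 0) = -0.01724
∂h/∂y = (159.8 − 155.6) / (210 − 0) = +0.02000
Flow direction (−∇h) has components (+0.01724 E, -0.02000 N).
Azimuth = atan2(E, N) = atan2(+0.01724, -0.02000) = 139.2° ≈ 139°.

139°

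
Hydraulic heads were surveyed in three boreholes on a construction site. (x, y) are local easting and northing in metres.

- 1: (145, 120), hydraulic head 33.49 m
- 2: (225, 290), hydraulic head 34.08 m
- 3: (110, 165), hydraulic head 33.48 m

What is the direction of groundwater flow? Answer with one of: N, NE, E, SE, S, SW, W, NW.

With h = a·x + b·y + c and 1 as origin, the differences give:
  80·a + 170·b = +0.59
  (-35)·a + 45·b = -0.01
Eliminate b (×45 and ×170, subtract): 9550·a = 28.250 → a = ∂h/∂x = +0.002958
Back-substitute: b = ∂h/∂y = +0.002079.
Flow = −∇h = (-0.002958 east, -0.002079 north), which points southwest.

SW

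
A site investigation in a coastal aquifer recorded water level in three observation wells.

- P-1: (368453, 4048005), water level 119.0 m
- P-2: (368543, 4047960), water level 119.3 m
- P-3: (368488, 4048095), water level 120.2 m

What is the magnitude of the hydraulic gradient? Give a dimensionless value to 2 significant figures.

Taking P-1 as reference: P-2−P-1 = (90, -45, +0.3); P-3−P-1 = (35, 90, +1.2).
Solve a·Δx + b·Δy = Δh: det = 90·90 − 35·(-45) = 9675.
∂h/∂x = [(+0.3)·90 − (+1.2)·(-45)] / 9675 = +0.008372
∂h/∂y = [90·(+1.2) − 35·(+0.3)] / 9675 = +0.01008
|∇h| = √(0.008372² + 0.01008²) = 0.0131

0.013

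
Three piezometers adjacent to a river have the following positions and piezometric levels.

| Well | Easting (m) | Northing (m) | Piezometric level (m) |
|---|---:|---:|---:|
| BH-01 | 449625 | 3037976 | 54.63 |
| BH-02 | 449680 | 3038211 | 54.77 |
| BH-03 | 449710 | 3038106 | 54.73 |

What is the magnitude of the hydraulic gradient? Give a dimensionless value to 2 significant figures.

Differences from BH-01: to BH-02 (Δx, Δy, Δh) = (55, 235, +0.14); to BH-03 = (85, 130, +0.10).
Solve a·Δx + b·Δy = Δh: det = 55·130 − 85·235 = -12825.
∂h/∂x = [(+0.14)·130 − (+0.10)·235] / -12825 = +0.0004133
∂h/∂y = [55·(+0.10) − 85·(+0.14)] / -12825 = +0.0004990
|∇h| = √(0.0004133² + 0.0004990²) = 0.0006479

0.00065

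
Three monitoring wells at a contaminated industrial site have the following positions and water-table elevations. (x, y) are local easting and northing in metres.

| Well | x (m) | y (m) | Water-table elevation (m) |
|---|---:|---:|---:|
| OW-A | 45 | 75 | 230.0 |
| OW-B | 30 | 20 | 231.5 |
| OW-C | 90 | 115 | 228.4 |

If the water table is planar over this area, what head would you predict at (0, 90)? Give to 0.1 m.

230.3 m

Taking OW-A as reference: OW-B−OW-A = (-15, -55, +1.5); OW-C−OW-A = (45, 40, -1.6).
Solve a·Δx + b·Δy = Δh: det = (-15)·40 − 45·(-55) = 1875.
∂h/∂x = [(+1.5)·40 − (-1.6)·(-55)] / 1875 = -0.01493
∂h/∂y = [(-15)·(-1.6) − 45·(+1.5)] / 1875 = -0.02320
h(0, 90) = 230.0 + (-0.01493)·(-45) + (-0.02320)·(15) = 230.0 +0.672 -0.348 = 230.324 m.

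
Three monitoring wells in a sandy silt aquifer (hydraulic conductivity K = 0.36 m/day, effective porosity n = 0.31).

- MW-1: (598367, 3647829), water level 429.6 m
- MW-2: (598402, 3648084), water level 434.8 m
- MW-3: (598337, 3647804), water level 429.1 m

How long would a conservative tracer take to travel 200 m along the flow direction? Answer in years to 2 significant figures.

23 years

Taking MW-1 as reference: MW-2−MW-1 = (35, 255, +5.2); MW-3−MW-1 = (-30, -25, -0.5).
Determinant of the coordinate differences = 35·(-25) − (-30)·255 = 6775.
∂h/∂x = [(+5.2)·(-25) − (-0.5)·255] / 6775 = -0.0003690
∂h/∂y = [35·(-0.5) − (-30)·(+5.2)] / 6775 = +0.02044
|∇h| = √(-0.0003690² + 0.02044²) = 0.02044
Seepage velocity v = K·i/n = 0.36 × 0.02044 / 0.31 = 0.02374 m/day.
t = 200 / 0.02374 = 8425 days = 23.1 years.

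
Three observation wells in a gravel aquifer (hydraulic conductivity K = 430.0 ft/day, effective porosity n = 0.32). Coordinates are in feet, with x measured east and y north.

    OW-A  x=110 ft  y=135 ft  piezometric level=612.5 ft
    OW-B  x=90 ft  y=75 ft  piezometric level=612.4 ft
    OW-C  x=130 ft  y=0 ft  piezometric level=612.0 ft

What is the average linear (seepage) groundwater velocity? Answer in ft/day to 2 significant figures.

Differences from OW-A: to OW-B (Δx, Δy, Δh) = (-20, -60, -0.1); to OW-C = (20, -135, -0.5).
Solve a·Δx + b·Δy = Δh: det = (-20)·(-135) − 20·(-60) = 3900.
∂h/∂x = [(-0.1)·(-135) − (-0.5)·(-60)] / 3900 = -0.004231
∂h/∂y = [(-20)·(-0.5) − 20·(-0.1)] / 3900 = +0.003077
|∇h| = √(-0.004231² + 0.003077²) = 0.005232
Seepage velocity v = K·i/n = 430.0 × 0.005232 / 0.32 = 7.03 ft/day.

7.0 ft/day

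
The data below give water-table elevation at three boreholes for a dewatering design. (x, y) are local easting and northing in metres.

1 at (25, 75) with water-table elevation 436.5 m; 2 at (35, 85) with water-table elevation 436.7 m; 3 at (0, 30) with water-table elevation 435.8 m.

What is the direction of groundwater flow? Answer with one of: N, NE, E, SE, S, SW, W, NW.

Differences from 1: to 2 (Δx, Δy, Δh) = (10, 10, +0.2); to 3 = (-25, -45, -0.7).
Solve a·Δx + b·Δy = Δh: det = 10·(-45) − (-25)·10 = -200.
∂h/∂x = [(+0.2)·(-45) − (-0.7)·10] / -200 = +0.010000
∂h/∂y = [10·(-0.7) − (-25)·(+0.2)] / -200 = +0.01000
Flow = −∇h = (-0.010000 east, -0.01000 north), which points southwest.

SW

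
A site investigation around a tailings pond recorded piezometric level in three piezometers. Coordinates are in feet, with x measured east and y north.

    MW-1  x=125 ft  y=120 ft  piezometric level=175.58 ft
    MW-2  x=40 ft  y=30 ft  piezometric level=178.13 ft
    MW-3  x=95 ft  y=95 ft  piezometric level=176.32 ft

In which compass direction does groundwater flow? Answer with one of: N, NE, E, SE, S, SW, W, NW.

N

Three-point gradient (reference MW-1): Δ to MW-2 = (-85, -90, +2.55), Δ to MW-3 = (-30, -25, +0.74).
∂h/∂x = -0.004957, ∂h/∂y = -0.02365 (det = -575).
Flow = −∇h = (+0.004957 east, +0.02365 north), which points north.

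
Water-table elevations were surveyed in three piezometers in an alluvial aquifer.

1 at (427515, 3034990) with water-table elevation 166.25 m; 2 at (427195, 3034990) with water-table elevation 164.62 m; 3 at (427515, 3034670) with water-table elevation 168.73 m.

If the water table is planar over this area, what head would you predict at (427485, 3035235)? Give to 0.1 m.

164.2 m

∂h/∂x = (164.62 − 166.25) / (427195 − 427515) = +0.005094
∂h/∂y = (168.73 − 166.25) / (3034670 − 3034990) = -0.007750
h(427485, 3035235) = 166.25 + (+0.005094)·(-30) + (-0.007750)·(245) = 166.25 -0.153 -1.899 = 164.198 m.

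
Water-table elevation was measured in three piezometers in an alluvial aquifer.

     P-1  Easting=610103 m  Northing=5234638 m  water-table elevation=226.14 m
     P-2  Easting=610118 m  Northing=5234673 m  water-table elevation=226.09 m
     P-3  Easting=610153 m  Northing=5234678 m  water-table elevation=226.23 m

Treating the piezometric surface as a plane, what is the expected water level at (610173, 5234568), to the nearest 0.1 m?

Taking P-1 as reference: P-2−P-1 = (15, 35, -0.05); P-3−P-1 = (50, 40, +0.09).
Determinant of the coordinate differences = 15·40 − 50·35 = -1150.
∂h/∂x = [(-0.05)·40 − (+0.09)·35] / -1150 = +0.004478
∂h/∂y = [15·(+0.09) − 50·(-0.05)] / -1150 = -0.003348
h(610173, 5234568) = 226.14 + (+0.004478)·(70) + (-0.003348)·(-70) = 226.14 +0.313 +0.234 = 226.688 m.

226.7 m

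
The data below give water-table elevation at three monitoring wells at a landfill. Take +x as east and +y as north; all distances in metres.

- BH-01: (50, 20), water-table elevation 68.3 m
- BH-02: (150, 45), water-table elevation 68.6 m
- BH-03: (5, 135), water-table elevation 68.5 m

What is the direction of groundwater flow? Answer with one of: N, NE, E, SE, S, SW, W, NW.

SW

Three-point gradient (reference BH-01): Δ to BH-02 = (100, 25, +0.3), Δ to BH-03 = (-45, 115, +0.2).
∂h/∂x = +0.002337, ∂h/∂y = +0.002653 (det = 12625).
Flow = −∇h = (-0.002337 east, -0.002653 north), which points southwest.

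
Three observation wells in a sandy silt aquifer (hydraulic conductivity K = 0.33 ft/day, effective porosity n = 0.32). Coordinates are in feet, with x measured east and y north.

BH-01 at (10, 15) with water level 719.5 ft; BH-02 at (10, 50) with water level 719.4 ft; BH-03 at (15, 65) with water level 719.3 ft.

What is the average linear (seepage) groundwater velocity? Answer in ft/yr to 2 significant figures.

Taking BH-01 as reference: BH-02−BH-01 = (0, 35, -0.1); BH-03−BH-01 = (5, 50, -0.2).
Solve a·Δx + b·Δy = Δh: det = 0·50 − 5·35 = -175.
∂h/∂x = [(-0.1)·50 − (-0.2)·35] / -175 = -0.01143
∂h/∂y = [0·(-0.2) − 5·(-0.1)] / -175 = -0.002857
|∇h| = √(-0.01143² + -0.002857²) = 0.01178
Seepage velocity v = K·i/n = 0.33 × 0.01178 / 0.32 = 0.01215 ft/day = 4.438 ft/yr.

4.4 ft/yr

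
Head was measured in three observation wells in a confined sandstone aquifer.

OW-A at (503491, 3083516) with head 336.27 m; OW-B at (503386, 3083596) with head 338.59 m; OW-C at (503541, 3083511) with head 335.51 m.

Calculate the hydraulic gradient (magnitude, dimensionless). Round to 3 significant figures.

Taking OW-A as reference: OW-B−OW-A = (-105, 80, +2.32); OW-C−OW-A = (50, -5, -0.76).
Determinant of the coordinate differences = (-105)·(-5) − 50·80 = -3475.
∂h/∂x = [(+2.32)·(-5) − (-0.76)·80] / -3475 = -0.01416
∂h/∂y = [(-105)·(-0.76) − 50·(+2.32)] / -3475 = +0.01042
|∇h| = √(-0.01416² + 0.01042²) = 0.01758

0.0176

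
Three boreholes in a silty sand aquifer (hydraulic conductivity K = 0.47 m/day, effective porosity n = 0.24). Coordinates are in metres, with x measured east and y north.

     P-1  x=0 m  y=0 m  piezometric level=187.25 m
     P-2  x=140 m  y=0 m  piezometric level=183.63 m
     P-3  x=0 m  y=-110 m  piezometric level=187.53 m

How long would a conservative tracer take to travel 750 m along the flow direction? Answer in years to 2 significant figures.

40 years

∂h/∂x = (183.63 − 187.25) / (140 − 0) = -0.02586
∂h/∂y = (187.53 − 187.25) / (-110 − 0) = -0.002545
|∇h| = √(-0.02586² + -0.002545²) = 0.02598
Seepage velocity v = K·i/n = 0.47 × 0.02598 / 0.24 = 0.05088 m/day.
t = 750 / 0.05088 = 1.474e+04 days = 40.4 years.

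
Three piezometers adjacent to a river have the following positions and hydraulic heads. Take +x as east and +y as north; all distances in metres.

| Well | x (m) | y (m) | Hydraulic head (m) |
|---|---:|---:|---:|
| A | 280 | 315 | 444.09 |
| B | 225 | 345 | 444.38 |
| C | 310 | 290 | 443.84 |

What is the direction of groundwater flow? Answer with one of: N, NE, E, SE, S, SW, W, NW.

Three-point gradient (reference A): Δ to B = (-55, 30, +0.29), Δ to C = (30, -25, -0.25).
∂h/∂x = +0.0005263, ∂h/∂y = +0.01063 (det = 475).
Flow = −∇h = (-0.0005263 east, -0.01063 north), which points south.

S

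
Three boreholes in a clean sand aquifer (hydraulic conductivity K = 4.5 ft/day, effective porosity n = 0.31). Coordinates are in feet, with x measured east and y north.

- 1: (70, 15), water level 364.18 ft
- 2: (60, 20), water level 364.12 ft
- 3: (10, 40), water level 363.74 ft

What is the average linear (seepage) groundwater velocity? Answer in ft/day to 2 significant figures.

0.31 ft/day

With h = a·x + b·y + c and 1 as origin, the differences give:
  (-10)·a + 5·b = -0.06
  (-60)·a + 25·b = -0.44
Eliminate b (×25 and ×5, subtract): 50·a = 0.700 → a = ∂h/∂x = +0.01400
Back-substitute: b = ∂h/∂y = +0.01600.
|∇h| = √(0.01400² + 0.01600²) = 0.02126
Seepage velocity v = K·i/n = 4.5 × 0.02126 / 0.31 = 0.3086 ft/day.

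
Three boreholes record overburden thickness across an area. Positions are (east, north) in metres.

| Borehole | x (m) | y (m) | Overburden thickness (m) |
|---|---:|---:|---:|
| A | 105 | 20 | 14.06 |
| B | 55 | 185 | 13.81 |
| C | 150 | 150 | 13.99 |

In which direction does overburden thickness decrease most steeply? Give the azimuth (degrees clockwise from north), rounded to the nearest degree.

Differences from A: to B (Δx, Δy, Δh) = (-50, 165, -0.25); to C = (45, 130, -0.07).
Solve a·Δx + b·Δy = Δd: det = (-50)·130 − 45·165 = -13925.
∂d/∂x = [(-0.25)·130 − (-0.07)·165] / -13925 = +0.001504
∂d/∂y = [(-50)·(-0.07) − 45·(-0.25)] / -13925 = -0.001059
Steepest decrease is along −∇f: components (-0.001504 E, +0.001059 N).
Azimuth = atan2(-0.001504, +0.001059) = 305.1° ≈ 305°.

305°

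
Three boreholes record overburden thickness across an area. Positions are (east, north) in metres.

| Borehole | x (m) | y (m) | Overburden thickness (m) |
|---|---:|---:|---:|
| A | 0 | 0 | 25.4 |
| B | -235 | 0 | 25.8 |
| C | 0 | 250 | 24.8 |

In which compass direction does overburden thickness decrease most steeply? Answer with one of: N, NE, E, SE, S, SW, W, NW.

NE

∂d/∂x = (25.8 − 25.4) / (-235 − 0) = -0.001702
∂d/∂y = (24.8 − 25.4) / (250 − 0) = -0.002400
Steepest decrease is along −∇f = (+0.001702 E, +0.002400 N) → northeast.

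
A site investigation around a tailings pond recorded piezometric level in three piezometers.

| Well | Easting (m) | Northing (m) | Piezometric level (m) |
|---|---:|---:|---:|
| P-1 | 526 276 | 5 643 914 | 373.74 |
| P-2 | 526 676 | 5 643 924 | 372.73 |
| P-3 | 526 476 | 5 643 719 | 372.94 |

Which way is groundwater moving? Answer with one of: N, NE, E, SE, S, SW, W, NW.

SE

Three-point gradient (reference P-1): Δ to P-2 = (400, 10, -1.01), Δ to P-3 = (200, -195, -0.80).
∂h/∂x = -0.002562, ∂h/∂y = +0.001475 (det = -80000).
Flow = −∇h = (+0.002562 east, -0.001475 north), which points southeast.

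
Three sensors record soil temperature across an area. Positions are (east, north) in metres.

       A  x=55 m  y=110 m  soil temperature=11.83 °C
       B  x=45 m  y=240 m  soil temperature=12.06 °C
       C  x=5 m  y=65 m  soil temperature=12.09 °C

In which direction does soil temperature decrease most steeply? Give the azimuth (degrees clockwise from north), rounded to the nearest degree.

With T = a·x + b·y + c and A as origin, the differences give:
  (-10)·a + 130·b = +0.23
  (-50)·a + (-45)·b = +0.26
Eliminate b (×(-45) and ×130, subtract): 6950·a = -44.150 → a = ∂T/∂x = -0.006353
Back-substitute: b = ∂T/∂y = +0.001281.
Steepest decrease is along −∇f: components (+0.006353 E, -0.001281 N).
Azimuth = atan2(+0.006353, -0.001281) = 101.4° ≈ 101°.

101°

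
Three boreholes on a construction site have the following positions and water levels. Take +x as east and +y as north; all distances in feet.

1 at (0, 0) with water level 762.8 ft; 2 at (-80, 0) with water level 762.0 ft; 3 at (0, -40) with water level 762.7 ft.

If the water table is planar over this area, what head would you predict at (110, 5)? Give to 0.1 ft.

∂h/∂x = (762.0 − 762.8) / (-80 − 0) = +0.010000
∂h/∂y = (762.7 − 762.8) / (-40 − 0) = +0.002500
h(110, 5) = 762.8 + (+0.010000)·(110) + (+0.002500)·(5) = 762.8 +1.100 +0.012 = 763.912 ft.

763.9 ft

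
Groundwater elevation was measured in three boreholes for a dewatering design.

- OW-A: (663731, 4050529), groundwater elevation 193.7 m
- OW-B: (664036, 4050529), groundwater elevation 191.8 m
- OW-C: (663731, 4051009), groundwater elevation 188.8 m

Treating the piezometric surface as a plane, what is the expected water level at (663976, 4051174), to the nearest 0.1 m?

∂h/∂x = (191.8 − 193.7) / (664036 − 663731) = -0.006230
∂h/∂y = (188.8 − 193.7) / (4051009 − 4050529) = -0.01021
h(663976, 4051174) = 193.7 + (-0.006230)·(245) + (-0.01021)·(645) = 193.7 -1.526 -6.584 = 185.589 m.

185.6 m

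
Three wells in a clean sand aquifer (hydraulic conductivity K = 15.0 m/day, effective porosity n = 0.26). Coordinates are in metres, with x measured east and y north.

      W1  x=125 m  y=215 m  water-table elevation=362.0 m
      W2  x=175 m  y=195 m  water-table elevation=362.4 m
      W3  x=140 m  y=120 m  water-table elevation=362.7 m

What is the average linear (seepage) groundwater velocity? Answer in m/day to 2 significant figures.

Differences from W1: to W2 (Δx, Δy, Δh) = (50, -20, +0.4); to W3 = (15, -95, +0.7).
Solve a·Δx + b·Δy = Δh: det = 50·(-95) − 15·(-20) = -4450.
∂h/∂x = [(+0.4)·(-95) − (+0.7)·(-20)] / -4450 = +0.005393
∂h/∂y = [50·(+0.7) − 15·(+0.4)] / -4450 = -0.006517
|∇h| = √(0.005393² + -0.006517²) = 0.008459
Seepage velocity v = K·i/n = 15.0 × 0.008459 / 0.26 = 0.488 m/day.

0.49 m/day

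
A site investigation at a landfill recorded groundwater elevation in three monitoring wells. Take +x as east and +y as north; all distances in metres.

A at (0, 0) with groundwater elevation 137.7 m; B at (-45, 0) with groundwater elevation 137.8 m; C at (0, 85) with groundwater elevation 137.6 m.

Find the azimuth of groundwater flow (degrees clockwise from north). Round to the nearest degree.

062°

∂h/∂x = (137.8 − 137.7) / (-45 − 0) = -0.002222
∂h/∂y = (137.6 − 137.7) / (85 − 0) = -0.001176
Flow direction (−∇h) has components (+0.002222 E, +0.001176 N).
Azimuth = atan2(E, N) = atan2(+0.002222, +0.001176) = 62.1° ≈ 062°.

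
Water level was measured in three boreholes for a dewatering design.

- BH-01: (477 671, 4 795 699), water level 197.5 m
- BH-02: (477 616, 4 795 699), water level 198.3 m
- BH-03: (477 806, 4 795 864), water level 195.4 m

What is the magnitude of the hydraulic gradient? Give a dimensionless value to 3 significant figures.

0.0146

Three-point gradient (reference BH-01): Δ to BH-02 = (-55, 0, +0.8), Δ to BH-03 = (135, 165, -2.1).
∂h/∂x = -0.01455, ∂h/∂y = -0.0008264 (det = -9075).
|∇h| = √(-0.01455² + -0.0008264²) = 0.01457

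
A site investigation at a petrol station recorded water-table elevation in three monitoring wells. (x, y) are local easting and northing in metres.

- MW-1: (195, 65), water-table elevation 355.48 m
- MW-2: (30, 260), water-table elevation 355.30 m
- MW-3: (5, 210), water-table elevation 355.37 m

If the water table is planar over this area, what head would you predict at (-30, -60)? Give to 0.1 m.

Differences from MW-1: to MW-2 (Δx, Δy, Δh) = (-165, 195, -0.18); to MW-3 = (-190, 145, -0.11).
Solve a·Δx + b·Δy = Δh: det = (-165)·145 − (-190)·195 = 13125.
∂h/∂x = [(-0.18)·145 − (-0.11)·195] / 13125 = -0.0003543
∂h/∂y = [(-165)·(-0.11) − (-190)·(-0.18)] / 13125 = -0.001223
h(-30, -60) = 355.48 + (-0.0003543)·(-225) + (-0.001223)·(-125) = 355.48 +0.080 +0.153 = 355.713 m.

355.7 m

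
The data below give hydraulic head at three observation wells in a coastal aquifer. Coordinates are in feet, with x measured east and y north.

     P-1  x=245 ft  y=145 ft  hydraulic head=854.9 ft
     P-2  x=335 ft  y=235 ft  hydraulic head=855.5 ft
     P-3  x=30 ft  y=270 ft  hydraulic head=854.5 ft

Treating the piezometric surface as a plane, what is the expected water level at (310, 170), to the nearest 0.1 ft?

855.2 ft

Three-point gradient (reference P-1): Δ to P-2 = (90, 90, +0.6), Δ to P-3 = (-215, 125, -0.4).
∂h/∂x = +0.003627, ∂h/∂y = +0.003039 (det = 30600).
h(310, 170) = 854.9 + (+0.003627)·(65) + (+0.003039)·(25) = 854.9 +0.236 +0.076 = 855.212 ft.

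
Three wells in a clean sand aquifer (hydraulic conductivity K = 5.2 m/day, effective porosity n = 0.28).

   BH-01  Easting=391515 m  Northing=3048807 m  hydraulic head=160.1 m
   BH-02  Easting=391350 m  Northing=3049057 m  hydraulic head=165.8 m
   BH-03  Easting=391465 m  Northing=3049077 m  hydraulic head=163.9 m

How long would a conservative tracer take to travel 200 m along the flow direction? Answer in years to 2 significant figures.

1.4 years

Taking BH-01 as reference: BH-02−BH-01 = (-165, 250, +5.7); BH-03−BH-01 = (-50, 270, +3.8).
Solve a·Δx + b·Δy = Δh: det = (-165)·270 − (-50)·250 = -32050.
∂h/∂x = [(+5.7)·270 − (+3.8)·250] / -32050 = -0.01838
∂h/∂y = [(-165)·(+3.8) − (-50)·(+5.7)] / -32050 = +0.01067
|∇h| = √(-0.01838² + 0.01067²) = 0.02125
Seepage velocity v = K·i/n = 5.2 × 0.02125 / 0.28 = 0.3946 m/day.
t = 200 / 0.3946 = 506.8 days = 1.39 years.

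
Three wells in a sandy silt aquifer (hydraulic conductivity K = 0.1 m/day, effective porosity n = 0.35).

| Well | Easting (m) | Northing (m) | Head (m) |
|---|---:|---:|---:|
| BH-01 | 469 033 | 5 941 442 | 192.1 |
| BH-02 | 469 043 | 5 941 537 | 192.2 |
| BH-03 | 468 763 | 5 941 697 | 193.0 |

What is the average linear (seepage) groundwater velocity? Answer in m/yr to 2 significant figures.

0.26 m/yr

With h = a·x + b·y + c and BH-01 as origin, the differences give:
  10·a + 95·b = +0.1
  (-270)·a + 255·b = +0.9
Eliminate b (×255 and ×95, subtract): 28200·a = -60.00 → a = ∂h/∂x = -0.002128
Back-substitute: b = ∂h/∂y = +0.001277.
|∇h| = √(-0.002128² + 0.001277²) = 0.002482
Seepage velocity v = K·i/n = 0.1 × 0.002482 / 0.35 = 0.0007091 m/day = 0.259 m/yr.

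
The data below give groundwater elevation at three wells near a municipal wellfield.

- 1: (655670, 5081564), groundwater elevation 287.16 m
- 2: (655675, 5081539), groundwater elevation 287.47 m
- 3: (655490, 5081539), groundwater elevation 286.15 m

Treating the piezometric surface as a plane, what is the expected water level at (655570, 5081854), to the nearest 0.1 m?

Taking 1 as reference: 2−1 = (5, -25, +0.31); 3−1 = (-180, -25, -1.01).
Solve a·Δx + b·Δy = Δh: det = 5·(-25) − (-180)·(-25) = -4625.
∂h/∂x = [(+0.31)·(-25) − (-1.01)·(-25)] / -4625 = +0.007135
∂h/∂y = [5·(-1.01) − (-180)·(+0.31)] / -4625 = -0.01097
h(655570, 5081854) = 287.16 + (+0.007135)·(-100) + (-0.01097)·(290) = 287.16 -0.714 -3.182 = 283.264 m.

283.3 m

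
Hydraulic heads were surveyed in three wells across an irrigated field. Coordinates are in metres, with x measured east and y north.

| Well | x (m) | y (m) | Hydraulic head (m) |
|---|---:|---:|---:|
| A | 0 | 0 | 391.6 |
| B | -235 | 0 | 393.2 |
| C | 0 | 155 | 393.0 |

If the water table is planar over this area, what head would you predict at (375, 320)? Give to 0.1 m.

∂h/∂x = (393.2 − 391.6) / (-235 − 0) = -0.006809
∂h/∂y = (393.0 − 391.6) / (155 − 0) = +0.009032
h(375, 320) = 391.6 + (-0.006809)·(375) + (+0.009032)·(320) = 391.6 -2.553 +2.890 = 391.937 m.

391.9 m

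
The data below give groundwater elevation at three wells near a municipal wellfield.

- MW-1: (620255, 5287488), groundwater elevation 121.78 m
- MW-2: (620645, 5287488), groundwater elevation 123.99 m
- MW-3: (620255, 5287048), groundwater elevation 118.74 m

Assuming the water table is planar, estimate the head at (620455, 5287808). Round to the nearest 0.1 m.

∂h/∂x = (123.99 − 121.78) / (620645 − 620255) = +0.005667
∂h/∂y = (118.74 − 121.78) / (5287048 − 5287488) = +0.006909
h(620455, 5287808) = 121.78 + (+0.005667)·(200) + (+0.006909)·(320) = 121.78 +1.133 +2.211 = 125.124 m.

125.1 m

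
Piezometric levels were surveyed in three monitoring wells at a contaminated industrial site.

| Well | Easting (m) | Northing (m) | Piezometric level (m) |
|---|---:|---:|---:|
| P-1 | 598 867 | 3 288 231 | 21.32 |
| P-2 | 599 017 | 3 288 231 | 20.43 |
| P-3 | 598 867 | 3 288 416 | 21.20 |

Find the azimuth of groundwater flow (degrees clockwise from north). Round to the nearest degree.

084°

∂h/∂x = (20.43 − 21.32) / (599017 − 598867) = -0.005933
∂h/∂y = (21.20 − 21.32) / (3288416 − 3288231) = -0.0006486
Flow direction (−∇h) has components (+0.005933 E, +0.0006486 N).
Azimuth = atan2(E, N) = atan2(+0.005933, +0.0006486) = 83.8° ≈ 084°.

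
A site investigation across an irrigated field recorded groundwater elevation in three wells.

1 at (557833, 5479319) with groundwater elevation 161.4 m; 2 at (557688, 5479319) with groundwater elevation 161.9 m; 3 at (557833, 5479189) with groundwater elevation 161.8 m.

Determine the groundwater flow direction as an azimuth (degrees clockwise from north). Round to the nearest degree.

048°

∂h/∂x = (161.9 − 161.4) / (557688 − 557833) = -0.003448
∂h/∂y = (161.8 − 161.4) / (5479189 − 5479319) = -0.003077
Flow direction (−∇h) has components (+0.003448 E, +0.003077 N).
Azimuth = atan2(E, N) = atan2(+0.003448, +0.003077) = 48.3° ≈ 048°.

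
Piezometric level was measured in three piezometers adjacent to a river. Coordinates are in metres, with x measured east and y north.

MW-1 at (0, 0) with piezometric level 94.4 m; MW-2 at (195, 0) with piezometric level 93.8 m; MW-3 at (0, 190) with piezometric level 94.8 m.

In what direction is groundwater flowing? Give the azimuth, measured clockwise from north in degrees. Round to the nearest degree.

∂h/∂x = (93.8 − 94.4) / (195 − 0) = -0.003077
∂h/∂y = (94.8 − 94.4) / (190 − 0) = +0.002105
Flow direction (−∇h) has components (+0.003077 E, -0.002105 N).
Azimuth = atan2(E, N) = atan2(+0.003077, -0.002105) = 124.4° ≈ 124°.

124°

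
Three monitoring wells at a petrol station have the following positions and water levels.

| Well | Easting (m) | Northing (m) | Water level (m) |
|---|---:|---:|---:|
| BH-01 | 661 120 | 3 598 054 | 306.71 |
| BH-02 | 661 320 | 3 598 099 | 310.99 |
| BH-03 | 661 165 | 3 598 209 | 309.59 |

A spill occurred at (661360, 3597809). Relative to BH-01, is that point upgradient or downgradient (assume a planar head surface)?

Differences from BH-01: to BH-02 (Δx, Δy, Δh) = (200, 45, +4.28); to BH-03 = (45, 155, +2.88).
Solve a·Δx + b·Δy = Δh: det = 200·155 − 45·45 = 28975.
∂h/∂x = [(+4.28)·155 − (+2.88)·45] / 28975 = +0.01842
∂h/∂y = [200·(+2.88) − 45·(+4.28)] / 28975 = +0.01323
Head at (661360, 3597809) = 306.71 + (+0.01842)·(240) + (+0.01323)·(-245) = 307.89 m.
That is higher than the 306.71 m at BH-01, so the point is upgradient.

upgradient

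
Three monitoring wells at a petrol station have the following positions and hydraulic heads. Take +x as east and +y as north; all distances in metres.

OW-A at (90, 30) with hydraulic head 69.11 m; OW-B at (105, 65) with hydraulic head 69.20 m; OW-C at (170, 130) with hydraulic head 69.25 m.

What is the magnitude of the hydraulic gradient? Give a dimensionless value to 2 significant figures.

0.0050

Taking OW-A as reference: OW-B−OW-A = (15, 35, +0.09); OW-C−OW-A = (80, 100, +0.14).
Solve a·Δx + b·Δy = Δh: det = 15·100 − 80·35 = -1300.
∂h/∂x = [(+0.09)·100 − (+0.14)·35] / -1300 = -0.003154
∂h/∂y = [15·(+0.14) − 80·(+0.09)] / -1300 = +0.003923
|∇h| = √(-0.003154² + 0.003923²) = 0.005034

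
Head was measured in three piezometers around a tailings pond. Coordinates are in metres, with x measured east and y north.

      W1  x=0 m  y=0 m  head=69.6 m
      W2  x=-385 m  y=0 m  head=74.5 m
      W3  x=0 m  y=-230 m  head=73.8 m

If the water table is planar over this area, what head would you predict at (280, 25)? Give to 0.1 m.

65.6 m

∂h/∂x = (74.5 − 69.6) / (-385 − 0) = -0.01273
∂h/∂y = (73.8 − 69.6) / (-230 − 0) = -0.01826
h(280, 25) = 69.6 + (-0.01273)·(280) + (-0.01826)·(25) = 69.6 -3.564 -0.457 = 65.580 m.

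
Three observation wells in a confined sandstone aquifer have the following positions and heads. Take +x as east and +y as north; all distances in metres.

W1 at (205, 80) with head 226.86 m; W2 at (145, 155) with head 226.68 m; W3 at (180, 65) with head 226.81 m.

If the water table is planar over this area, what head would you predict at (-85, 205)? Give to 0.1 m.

With h = a·x + b·y + c and W1 as origin, the differences give:
  (-60)·a + 75·b = -0.18
  (-25)·a + (-15)·b = -0.05
Eliminate b (×(-15) and ×75, subtract): 2775·a = 6.450 → a = ∂h/∂x = +0.002324
Back-substitute: b = ∂h/∂y = -0.0005405.
h(-85, 205) = 226.86 + (+0.002324)·(-290) + (-0.0005405)·(125) = 226.86 -0.674 -0.068 = 226.118 m.

226.1 m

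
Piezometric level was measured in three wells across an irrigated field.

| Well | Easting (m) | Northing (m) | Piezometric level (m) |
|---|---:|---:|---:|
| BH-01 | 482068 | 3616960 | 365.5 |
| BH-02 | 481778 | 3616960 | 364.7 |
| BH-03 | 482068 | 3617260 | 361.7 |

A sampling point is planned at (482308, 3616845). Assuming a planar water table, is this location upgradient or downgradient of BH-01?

∂h/∂x = (364.7 − 365.5) / (481778 − 482068) = +0.002759
∂h/∂y = (361.7 − 365.5) / (3617260 − 3616960) = -0.01267
Head at (482308, 3616845) = 365.5 + (+0.002759)·(240) + (-0.01267)·(-115) = 367.62 m.
That is higher than the 365.5 m at BH-01, so the point is upgradient.

upgradient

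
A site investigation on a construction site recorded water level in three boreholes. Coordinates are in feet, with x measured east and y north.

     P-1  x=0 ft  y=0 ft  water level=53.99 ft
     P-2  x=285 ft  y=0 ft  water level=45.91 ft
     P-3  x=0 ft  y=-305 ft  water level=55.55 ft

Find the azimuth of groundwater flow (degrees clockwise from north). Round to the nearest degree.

080°

∂h/∂x = (45.91 − 53.99) / (285 − 0) = -0.02835
∂h/∂y = (55.55 − 53.99) / (-305 − 0) = -0.005115
Flow direction (−∇h) has components (+0.02835 E, +0.005115 N).
Azimuth = atan2(E, N) = atan2(+0.02835, +0.005115) = 79.8° ≈ 080°.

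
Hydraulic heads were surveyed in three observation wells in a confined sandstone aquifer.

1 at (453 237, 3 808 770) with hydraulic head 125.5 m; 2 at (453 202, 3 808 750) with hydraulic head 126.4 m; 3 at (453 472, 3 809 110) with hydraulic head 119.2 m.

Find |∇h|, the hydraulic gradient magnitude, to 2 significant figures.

Taking 1 as reference: 2−1 = (-35, -20, +0.9); 3−1 = (235, 340, -6.3).
Solve a·Δx + b·Δy = Δh: det = (-35)·340 − 235·(-20) = -7200.
∂h/∂x = [(+0.9)·340 − (-6.3)·(-20)] / -7200 = -0.02500
∂h/∂y = [(-35)·(-6.3) − 235·(+0.9)] / -7200 = -0.001250
|∇h| = √(-0.02500² + -0.001250²) = 0.02503

0.025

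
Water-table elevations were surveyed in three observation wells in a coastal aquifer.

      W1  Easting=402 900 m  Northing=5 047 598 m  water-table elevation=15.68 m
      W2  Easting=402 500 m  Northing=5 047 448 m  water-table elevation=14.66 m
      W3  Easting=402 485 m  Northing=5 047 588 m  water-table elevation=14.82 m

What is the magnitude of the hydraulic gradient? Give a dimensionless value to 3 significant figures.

Three-point gradient (reference W1): Δ to W2 = (-400, -150, -1.02), Δ to W3 = (-415, -10, -0.86).
∂h/∂x = +0.002039, ∂h/∂y = +0.001361 (det = -58250).
|∇h| = √(0.002039² + 0.001361²) = 0.002451

0.00245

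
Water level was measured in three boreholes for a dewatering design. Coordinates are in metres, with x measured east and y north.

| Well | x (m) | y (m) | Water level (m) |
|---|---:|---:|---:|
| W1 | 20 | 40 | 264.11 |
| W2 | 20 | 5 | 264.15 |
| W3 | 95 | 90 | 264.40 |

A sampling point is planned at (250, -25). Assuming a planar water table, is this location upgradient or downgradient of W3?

Taking W1 as reference: W2−W1 = (0, -35, +0.04); W3−W1 = (75, 50, +0.29).
Solve a·Δx + b·Δy = Δh: det = 0·50 − 75·(-35) = 2625.
∂h/∂x = [(+0.04)·50 − (+0.29)·(-35)] / 2625 = +0.004629
∂h/∂y = [0·(+0.29) − 75·(+0.04)] / 2625 = -0.001143
Head at (250, -25) = 264.11 + (+0.004629)·(230) + (-0.001143)·(-65) = 265.25 m.
That is higher than the 264.40 m at W3, so the point is upgradient.

upgradient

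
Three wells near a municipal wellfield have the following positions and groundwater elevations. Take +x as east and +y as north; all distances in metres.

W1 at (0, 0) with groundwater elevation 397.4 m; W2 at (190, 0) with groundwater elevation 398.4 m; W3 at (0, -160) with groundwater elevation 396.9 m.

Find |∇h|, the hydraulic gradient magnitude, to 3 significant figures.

0.00612

∂h/∂x = (398.4 − 397.4) / (190 − 0) = +0.005263
∂h/∂y = (396.9 − 397.4) / (-160 − 0) = +0.003125
|∇h| = √(0.005263² + 0.003125²) = 0.006121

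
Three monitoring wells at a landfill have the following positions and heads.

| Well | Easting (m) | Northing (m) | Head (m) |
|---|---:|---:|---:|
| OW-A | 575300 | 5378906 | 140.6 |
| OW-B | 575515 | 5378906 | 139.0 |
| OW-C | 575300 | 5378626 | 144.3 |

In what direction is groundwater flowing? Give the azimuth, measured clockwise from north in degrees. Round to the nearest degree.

029°

∂h/∂x = (139.0 − 140.6) / (575515 − 575300) = -0.007442
∂h/∂y = (144.3 − 140.6) / (5378626 − 5378906) = -0.01321
Flow direction (−∇h) has components (+0.007442 E, +0.01321 N).
Azimuth = atan2(E, N) = atan2(+0.007442, +0.01321) = 29.4° ≈ 029°.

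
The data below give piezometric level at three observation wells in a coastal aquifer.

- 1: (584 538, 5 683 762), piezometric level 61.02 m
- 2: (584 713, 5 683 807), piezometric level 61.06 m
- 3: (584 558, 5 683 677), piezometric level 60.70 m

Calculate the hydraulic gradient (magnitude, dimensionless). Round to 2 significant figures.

Differences from 1: to 2 (Δx, Δy, Δh) = (175, 45, +0.04); to 3 = (20, -85, -0.32).
Determinant of the coordinate differences = 175·(-85) − 20·45 = -15775.
∂h/∂x = [(+0.04)·(-85) − (-0.32)·45] / -15775 = -0.0006973
∂h/∂y = [175·(-0.32) − 20·(+0.04)] / -15775 = +0.003601
|∇h| = √(-0.0006973² + 0.003601²) = 0.003668

0.0037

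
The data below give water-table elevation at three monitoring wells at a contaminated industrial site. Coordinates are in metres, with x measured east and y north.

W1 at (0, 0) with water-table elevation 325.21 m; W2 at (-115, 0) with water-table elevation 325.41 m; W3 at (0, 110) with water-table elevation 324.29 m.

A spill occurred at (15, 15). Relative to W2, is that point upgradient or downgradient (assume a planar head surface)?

downgradient

∂h/∂x = (325.41 − 325.21) / (-115 − 0) = -0.001739
∂h/∂y = (324.29 − 325.21) / (110 − 0) = -0.008364
Head at (15, 15) = 325.21 + (-0.001739)·(15) + (-0.008364)·(15) = 325.06 m.
That is lower than the 325.41 m at W2, so the point is downgradient.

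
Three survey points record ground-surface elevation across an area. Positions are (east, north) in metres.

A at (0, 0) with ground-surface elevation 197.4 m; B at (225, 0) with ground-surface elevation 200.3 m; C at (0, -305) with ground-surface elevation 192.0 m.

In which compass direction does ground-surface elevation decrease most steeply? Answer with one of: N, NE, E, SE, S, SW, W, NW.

∂z/∂x = (200.3 − 197.4) / (225 − 0) = +0.01289
∂z/∂y = (192.0 − 197.4) / (-305 − 0) = +0.01770
Steepest decrease is along −∇f = (-0.01289 E, -0.01770 N) → southwest.

SW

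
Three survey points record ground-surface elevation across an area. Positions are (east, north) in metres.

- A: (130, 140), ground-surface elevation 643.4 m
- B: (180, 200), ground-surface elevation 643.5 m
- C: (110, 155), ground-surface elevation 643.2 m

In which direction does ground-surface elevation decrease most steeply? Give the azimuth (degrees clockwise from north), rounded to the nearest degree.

301°

Taking A as reference: B−A = (50, 60, +0.1); C−A = (-20, 15, -0.2).
Solve a·Δx + b·Δy = Δz: det = 50·15 − (-20)·60 = 1950.
∂z/∂x = [(+0.1)·15 − (-0.2)·60] / 1950 = +0.006923
∂z/∂y = [50·(-0.2) − (-20)·(+0.1)] / 1950 = -0.004103
Steepest decrease is along −∇f: components (-0.006923 E, +0.004103 N).
Azimuth = atan2(-0.006923, +0.004103) = 300.7° ≈ 301°.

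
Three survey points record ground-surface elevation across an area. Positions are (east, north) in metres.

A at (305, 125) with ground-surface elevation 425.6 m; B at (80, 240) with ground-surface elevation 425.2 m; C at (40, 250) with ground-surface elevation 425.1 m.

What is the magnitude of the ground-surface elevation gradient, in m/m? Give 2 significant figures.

0.0042 m/m

With z = a·x + b·y + c and A as origin, the differences give:
  (-225)·a + 115·b = -0.4
  (-265)·a + 125·b = -0.5
Eliminate b (×125 and ×115, subtract): 2350·a = 7.50 → a = ∂z/∂x = +0.003191
Back-substitute: b = ∂z/∂y = +0.002766.
|∇f| = √(0.003191² + 0.002766²) = 0.004223 m/m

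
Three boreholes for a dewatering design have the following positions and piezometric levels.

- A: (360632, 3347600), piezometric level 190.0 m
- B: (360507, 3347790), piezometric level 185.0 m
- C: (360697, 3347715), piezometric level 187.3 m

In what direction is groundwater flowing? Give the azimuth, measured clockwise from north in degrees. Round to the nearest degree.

Taking A as reference: B−A = (-125, 190, -5.0); C−A = (65, 115, -2.7).
Solve a·Δx + b·Δy = Δh: det = (-125)·115 − 65·190 = -26725.
∂h/∂x = [(-5.0)·115 − (-2.7)·190] / -26725 = +0.002320
∂h/∂y = [(-125)·(-2.7) − 65·(-5.0)] / -26725 = -0.02479
Flow direction (−∇h) has components (-0.002320 E, +0.02479 N).
Azimuth = atan2(E, N) = atan2(-0.002320, +0.02479) = 354.7° ≈ 355°.

355°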